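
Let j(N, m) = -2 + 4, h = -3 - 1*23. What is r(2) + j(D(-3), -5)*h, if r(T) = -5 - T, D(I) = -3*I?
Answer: -59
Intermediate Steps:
h = -26 (h = -3 - 23 = -26)
j(N, m) = 2
r(2) + j(D(-3), -5)*h = (-5 - 1*2) + 2*(-26) = (-5 - 2) - 52 = -7 - 52 = -59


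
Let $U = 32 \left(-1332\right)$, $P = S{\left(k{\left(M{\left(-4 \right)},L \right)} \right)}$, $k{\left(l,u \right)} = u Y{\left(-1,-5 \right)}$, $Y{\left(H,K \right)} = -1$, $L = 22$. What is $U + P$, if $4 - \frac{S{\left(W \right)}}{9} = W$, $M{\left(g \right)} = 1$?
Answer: $-42390$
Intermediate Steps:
$k{\left(l,u \right)} = - u$ ($k{\left(l,u \right)} = u \left(-1\right) = - u$)
$S{\left(W \right)} = 36 - 9 W$
$P = 234$ ($P = 36 - 9 \left(\left(-1\right) 22\right) = 36 - -198 = 36 + 198 = 234$)
$U = -42624$
$U + P = -42624 + 234 = -42390$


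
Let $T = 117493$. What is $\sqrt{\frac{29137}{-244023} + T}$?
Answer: $\frac{\sqrt{6996374941487646}}{244023} \approx 342.77$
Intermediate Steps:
$\sqrt{\frac{29137}{-244023} + T} = \sqrt{\frac{29137}{-244023} + 117493} = \sqrt{29137 \left(- \frac{1}{244023}\right) + 117493} = \sqrt{- \frac{29137}{244023} + 117493} = \sqrt{\frac{28670965202}{244023}} = \frac{\sqrt{6996374941487646}}{244023}$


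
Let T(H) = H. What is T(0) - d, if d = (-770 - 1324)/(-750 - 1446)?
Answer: -349/366 ≈ -0.95355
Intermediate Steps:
d = 349/366 (d = -2094/(-2196) = -2094*(-1/2196) = 349/366 ≈ 0.95355)
T(0) - d = 0 - 1*349/366 = 0 - 349/366 = -349/366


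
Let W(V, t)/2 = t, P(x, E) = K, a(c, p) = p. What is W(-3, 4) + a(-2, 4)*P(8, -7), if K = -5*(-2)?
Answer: 48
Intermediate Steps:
K = 10
P(x, E) = 10
W(V, t) = 2*t
W(-3, 4) + a(-2, 4)*P(8, -7) = 2*4 + 4*10 = 8 + 40 = 48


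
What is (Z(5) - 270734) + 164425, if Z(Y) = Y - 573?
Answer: -106877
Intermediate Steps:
Z(Y) = -573 + Y
(Z(5) - 270734) + 164425 = ((-573 + 5) - 270734) + 164425 = (-568 - 270734) + 164425 = -271302 + 164425 = -106877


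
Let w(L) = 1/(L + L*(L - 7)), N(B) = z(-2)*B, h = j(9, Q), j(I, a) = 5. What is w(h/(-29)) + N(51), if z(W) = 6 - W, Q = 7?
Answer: 366001/895 ≈ 408.94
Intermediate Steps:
h = 5
N(B) = 8*B (N(B) = (6 - 1*(-2))*B = (6 + 2)*B = 8*B)
w(L) = 1/(L + L*(-7 + L))
w(h/(-29)) + N(51) = 1/(((5/(-29)))*(-6 + 5/(-29))) + 8*51 = 1/(((5*(-1/29)))*(-6 + 5*(-1/29))) + 408 = 1/((-5/29)*(-6 - 5/29)) + 408 = -29/(5*(-179/29)) + 408 = -29/5*(-29/179) + 408 = 841/895 + 408 = 366001/895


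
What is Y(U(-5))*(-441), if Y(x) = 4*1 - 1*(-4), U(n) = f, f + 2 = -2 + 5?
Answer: -3528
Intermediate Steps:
f = 1 (f = -2 + (-2 + 5) = -2 + 3 = 1)
U(n) = 1
Y(x) = 8 (Y(x) = 4 + 4 = 8)
Y(U(-5))*(-441) = 8*(-441) = -3528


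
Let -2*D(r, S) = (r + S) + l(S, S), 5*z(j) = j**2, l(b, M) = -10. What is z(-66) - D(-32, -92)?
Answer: 4021/5 ≈ 804.20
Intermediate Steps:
z(j) = j**2/5
D(r, S) = 5 - S/2 - r/2 (D(r, S) = -((r + S) - 10)/2 = -((S + r) - 10)/2 = -(-10 + S + r)/2 = 5 - S/2 - r/2)
z(-66) - D(-32, -92) = (1/5)*(-66)**2 - (5 - 1/2*(-92) - 1/2*(-32)) = (1/5)*4356 - (5 + 46 + 16) = 4356/5 - 1*67 = 4356/5 - 67 = 4021/5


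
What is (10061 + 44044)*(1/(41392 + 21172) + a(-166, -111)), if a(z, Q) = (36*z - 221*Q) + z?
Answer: 62247228824685/62564 ≈ 9.9494e+8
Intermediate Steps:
a(z, Q) = -221*Q + 37*z (a(z, Q) = (-221*Q + 36*z) + z = -221*Q + 37*z)
(10061 + 44044)*(1/(41392 + 21172) + a(-166, -111)) = (10061 + 44044)*(1/(41392 + 21172) + (-221*(-111) + 37*(-166))) = 54105*(1/62564 + (24531 - 6142)) = 54105*(1/62564 + 18389) = 54105*(1150489397/62564) = 62247228824685/62564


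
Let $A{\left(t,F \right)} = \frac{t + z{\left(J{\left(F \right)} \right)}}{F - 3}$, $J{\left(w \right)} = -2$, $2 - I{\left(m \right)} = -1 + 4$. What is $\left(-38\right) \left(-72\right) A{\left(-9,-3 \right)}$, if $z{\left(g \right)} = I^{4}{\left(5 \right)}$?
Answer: $3648$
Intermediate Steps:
$I{\left(m \right)} = -1$ ($I{\left(m \right)} = 2 - \left(-1 + 4\right) = 2 - 3 = -1$)
$z{\left(g \right)} = 1$ ($z{\left(g \right)} = \left(-1\right)^{4} = 1$)
$A{\left(t,F \right)} = \frac{1 + t}{-3 + F}$ ($A{\left(t,F \right)} = \frac{t + 1}{F - 3} = \frac{1 + t}{-3 + F}$)
$\left(-38\right) \left(-72\right) A{\left(-9,-3 \right)} = \left(-38\right) \left(-72\right) \frac{1 - 9}{-3 - 3} = 2736 \frac{1}{-6} \left(-8\right) = 2736 \left(\left(- \frac{1}{6}\right) \left(-8\right)\right) = 2736 \cdot \frac{4}{3} = 3648$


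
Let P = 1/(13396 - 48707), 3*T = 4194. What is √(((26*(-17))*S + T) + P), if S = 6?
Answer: I*√1563570903445/35311 ≈ 35.412*I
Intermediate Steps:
T = 1398 (T = (⅓)*4194 = 1398)
P = -1/35311 (P = 1/(-35311) = -1/35311 ≈ -2.8320e-5)
√(((26*(-17))*S + T) + P) = √(((26*(-17))*6 + 1398) - 1/35311) = √((-442*6 + 1398) - 1/35311) = √((-2652 + 1398) - 1/35311) = √(-1254 - 1/35311) = √(-44279995/35311) = I*√1563570903445/35311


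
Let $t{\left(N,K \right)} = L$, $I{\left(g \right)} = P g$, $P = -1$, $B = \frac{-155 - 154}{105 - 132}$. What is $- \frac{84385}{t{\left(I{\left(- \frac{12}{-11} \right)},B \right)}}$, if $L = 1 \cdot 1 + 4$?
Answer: $-16877$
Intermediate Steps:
$B = \frac{103}{9}$ ($B = - \frac{309}{-27} = \left(-309\right) \left(- \frac{1}{27}\right) = \frac{103}{9} \approx 11.444$)
$I{\left(g \right)} = - g$
$L = 5$ ($L = 1 + 4 = 5$)
$t{\left(N,K \right)} = 5$
$- \frac{84385}{t{\left(I{\left(- \frac{12}{-11} \right)},B \right)}} = - \frac{84385}{5} = \left(-84385\right) \frac{1}{5} = -16877$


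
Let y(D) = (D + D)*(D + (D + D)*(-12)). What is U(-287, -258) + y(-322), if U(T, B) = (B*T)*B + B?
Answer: -23873590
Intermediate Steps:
U(T, B) = B + T*B² (U(T, B) = T*B² + B = B + T*B²)
y(D) = -46*D² (y(D) = (2*D)*(D + (2*D)*(-12)) = (2*D)*(D - 24*D) = (2*D)*(-23*D) = -46*D²)
U(-287, -258) + y(-322) = -258*(1 - 258*(-287)) - 46*(-322)² = -258*(1 + 74046) - 46*103684 = -258*74047 - 4769464 = -19104126 - 4769464 = -23873590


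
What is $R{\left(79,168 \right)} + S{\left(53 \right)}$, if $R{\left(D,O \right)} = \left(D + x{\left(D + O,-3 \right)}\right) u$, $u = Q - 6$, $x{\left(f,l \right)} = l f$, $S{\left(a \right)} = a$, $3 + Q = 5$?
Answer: $2701$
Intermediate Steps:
$Q = 2$ ($Q = -3 + 5 = 2$)
$x{\left(f,l \right)} = f l$
$u = -4$ ($u = 2 - 6 = -4$)
$R{\left(D,O \right)} = 8 D + 12 O$ ($R{\left(D,O \right)} = \left(D + \left(D + O\right) \left(-3\right)\right) \left(-4\right) = \left(D - \left(3 D + 3 O\right)\right) \left(-4\right) = \left(- 3 O - 2 D\right) \left(-4\right) = 8 D + 12 O$)
$R{\left(79,168 \right)} + S{\left(53 \right)} = \left(8 \cdot 79 + 12 \cdot 168\right) + 53 = \left(632 + 2016\right) + 53 = 2648 + 53 = 2701$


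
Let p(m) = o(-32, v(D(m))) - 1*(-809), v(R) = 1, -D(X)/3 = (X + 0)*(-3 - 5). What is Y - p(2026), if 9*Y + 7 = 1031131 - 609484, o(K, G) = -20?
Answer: 414539/9 ≈ 46060.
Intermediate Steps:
D(X) = 24*X (D(X) = -3*(X + 0)*(-3 - 5) = -3*X*(-8) = -(-24)*X = 24*X)
Y = 421640/9 (Y = -7/9 + (1031131 - 609484)/9 = -7/9 + (⅑)*421647 = -7/9 + 140549/3 = 421640/9 ≈ 46849.)
p(m) = 789 (p(m) = -20 - 1*(-809) = -20 + 809 = 789)
Y - p(2026) = 421640/9 - 1*789 = 421640/9 - 789 = 414539/9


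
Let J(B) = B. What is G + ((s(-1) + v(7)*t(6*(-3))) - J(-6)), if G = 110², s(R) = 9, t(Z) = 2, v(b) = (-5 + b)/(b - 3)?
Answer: 12116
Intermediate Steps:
v(b) = (-5 + b)/(-3 + b)
G = 12100
G + ((s(-1) + v(7)*t(6*(-3))) - J(-6)) = 12100 + ((9 + ((-5 + 7)/(-3 + 7))*2) - 1*(-6)) = 12100 + ((9 + (2/4)*2) + 6) = 12100 + ((9 + ((¼)*2)*2) + 6) = 12100 + ((9 + (½)*2) + 6) = 12100 + ((9 + 1) + 6) = 12100 + (10 + 6) = 12100 + 16 = 12116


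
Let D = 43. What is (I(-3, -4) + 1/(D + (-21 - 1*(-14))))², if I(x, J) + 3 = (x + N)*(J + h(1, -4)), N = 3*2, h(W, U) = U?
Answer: 942841/1296 ≈ 727.50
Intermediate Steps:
N = 6
I(x, J) = -3 + (-4 + J)*(6 + x) (I(x, J) = -3 + (x + 6)*(J - 4) = -3 + (6 + x)*(-4 + J) = -3 + (-4 + J)*(6 + x))
(I(-3, -4) + 1/(D + (-21 - 1*(-14))))² = ((-27 - 4*(-3) + 6*(-4) - 4*(-3)) + 1/(43 + (-21 - 1*(-14))))² = ((-27 + 12 - 24 + 12) + 1/(43 + (-21 + 14)))² = (-27 + 1/(43 - 7))² = (-27 + 1/36)² = (-971/36)² = 942841/1296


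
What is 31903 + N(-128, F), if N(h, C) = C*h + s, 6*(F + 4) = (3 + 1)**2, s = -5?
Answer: 96206/3 ≈ 32069.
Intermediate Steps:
F = -4/3 (F = -4 + (3 + 1)**2/6 = -4 + (1/6)*4**2 = -4 + (1/6)*16 = -4 + 8/3 = -4/3 ≈ -1.3333)
N(h, C) = -5 + C*h (N(h, C) = C*h - 5 = -5 + C*h)
31903 + N(-128, F) = 31903 + (-5 - 4/3*(-128)) = 31903 + (-5 + 512/3) = 31903 + 497/3 = 96206/3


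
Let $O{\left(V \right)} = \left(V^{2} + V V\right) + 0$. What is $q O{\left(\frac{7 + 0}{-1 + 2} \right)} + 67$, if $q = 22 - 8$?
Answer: $1439$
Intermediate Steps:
$O{\left(V \right)} = 2 V^{2}$ ($O{\left(V \right)} = \left(V^{2} + V^{2}\right) + 0 = 2 V^{2} + 0 = 2 V^{2}$)
$q = 14$
$q O{\left(\frac{7 + 0}{-1 + 2} \right)} + 67 = 14 \cdot 2 \left(\frac{7 + 0}{-1 + 2}\right)^{2} + 67 = 14 \cdot 2 \left(\frac{7}{1}\right)^{2} + 67 = 14 \cdot 2 \left(7 \cdot 1\right)^{2} + 67 = 14 \cdot 2 \cdot 7^{2} + 67 = 14 \cdot 2 \cdot 49 + 67 = 14 \cdot 98 + 67 = 1372 + 67 = 1439$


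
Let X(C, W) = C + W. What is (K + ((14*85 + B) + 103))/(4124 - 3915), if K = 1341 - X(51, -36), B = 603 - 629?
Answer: 2593/209 ≈ 12.407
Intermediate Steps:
B = -26
K = 1326 (K = 1341 - (51 - 36) = 1341 - 1*15 = 1341 - 15 = 1326)
(K + ((14*85 + B) + 103))/(4124 - 3915) = (1326 + ((14*85 - 26) + 103))/(4124 - 3915) = (1326 + ((1190 - 26) + 103))/209 = (1326 + (1164 + 103))*(1/209) = (1326 + 1267)*(1/209) = 2593*(1/209) = 2593/209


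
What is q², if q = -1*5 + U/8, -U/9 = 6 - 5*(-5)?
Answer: 101761/64 ≈ 1590.0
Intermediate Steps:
U = -279 (U = -9*(6 - 5*(-5)) = -9*(6 + 25) = -9*31 = -279)
q = -319/8 (q = -1*5 - 279/8 = -5 - 279*⅛ = -5 - 279/8 = -319/8 ≈ -39.875)
q² = (-319/8)² = 101761/64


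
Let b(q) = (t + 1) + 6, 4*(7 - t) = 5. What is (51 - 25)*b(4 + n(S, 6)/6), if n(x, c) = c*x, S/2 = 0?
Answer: 663/2 ≈ 331.50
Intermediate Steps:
t = 23/4 (t = 7 - 1/4*5 = 7 - 5/4 = 23/4 ≈ 5.7500)
S = 0 (S = 2*0 = 0)
b(q) = 51/4 (b(q) = (23/4 + 1) + 6 = 27/4 + 6 = 51/4)
(51 - 25)*b(4 + n(S, 6)/6) = (51 - 25)*(51/4) = 26*(51/4) = 663/2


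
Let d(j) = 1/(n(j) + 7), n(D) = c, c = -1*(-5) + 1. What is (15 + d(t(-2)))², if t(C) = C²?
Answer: 38416/169 ≈ 227.31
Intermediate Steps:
c = 6 (c = 5 + 1 = 6)
n(D) = 6
d(j) = 1/13 (d(j) = 1/(6 + 7) = 1/13)
(15 + d(t(-2)))² = (15 + 1/13)² = (196/13)² = 38416/169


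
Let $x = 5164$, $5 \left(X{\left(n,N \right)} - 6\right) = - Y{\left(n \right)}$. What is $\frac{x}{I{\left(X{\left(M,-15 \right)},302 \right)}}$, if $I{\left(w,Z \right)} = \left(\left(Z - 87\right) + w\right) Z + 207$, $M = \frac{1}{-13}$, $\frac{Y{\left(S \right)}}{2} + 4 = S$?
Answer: $\frac{335660}{4383697} \approx 0.07657$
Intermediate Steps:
$Y{\left(S \right)} = -8 + 2 S$
$M = - \frac{1}{13} \approx -0.076923$
$X{\left(n,N \right)} = \frac{38}{5} - \frac{2 n}{5}$ ($X{\left(n,N \right)} = 6 + \frac{\left(-1\right) \left(-8 + 2 n\right)}{5} = 6 + \frac{8 - 2 n}{5} = 6 - \left(- \frac{8}{5} + \frac{2 n}{5}\right) = \frac{38}{5} - \frac{2 n}{5}$)
$I{\left(w,Z \right)} = 207 + Z \left(-87 + Z + w\right)$ ($I{\left(w,Z \right)} = \left(\left(-87 + Z\right) + w\right) Z + 207 = \left(-87 + Z + w\right) Z + 207 = Z \left(-87 + Z + w\right) + 207 = 207 + Z \left(-87 + Z + w\right)$)
$\frac{x}{I{\left(X{\left(M,-15 \right)},302 \right)}} = \frac{5164}{207 + 302^{2} - 26274 + 302 \left(\frac{38}{5} - - \frac{2}{65}\right)} = \frac{5164}{207 + 91204 - 26274 + 302 \left(\frac{38}{5} + \frac{2}{65}\right)} = \frac{5164}{207 + 91204 - 26274 + 302 \cdot \frac{496}{65}} = \frac{5164}{207 + 91204 - 26274 + \frac{149792}{65}} = \frac{5164}{\frac{4383697}{65}} = 5164 \cdot \frac{65}{4383697} = \frac{335660}{4383697}$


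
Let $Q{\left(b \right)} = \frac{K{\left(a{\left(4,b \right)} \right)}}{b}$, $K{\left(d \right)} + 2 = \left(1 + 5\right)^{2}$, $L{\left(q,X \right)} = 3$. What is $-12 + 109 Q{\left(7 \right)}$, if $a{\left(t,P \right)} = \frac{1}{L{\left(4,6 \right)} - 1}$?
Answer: $\frac{3622}{7} \approx 517.43$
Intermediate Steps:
$a{\left(t,P \right)} = \frac{1}{2}$ ($a{\left(t,P \right)} = \frac{1}{3 - 1} = \frac{1}{2}$)
$K{\left(d \right)} = 34$ ($K{\left(d \right)} = -2 + \left(1 + 5\right)^{2} = -2 + 6^{2} = -2 + 36 = 34$)
$Q{\left(b \right)} = \frac{34}{b}$
$-12 + 109 Q{\left(7 \right)} = -12 + 109 \cdot \frac{34}{7} = -12 + \frac{3706}{7} = \frac{3622}{7}$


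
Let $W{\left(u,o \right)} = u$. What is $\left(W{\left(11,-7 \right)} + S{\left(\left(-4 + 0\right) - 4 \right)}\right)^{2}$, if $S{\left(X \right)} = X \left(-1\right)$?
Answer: $361$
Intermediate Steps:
$S{\left(X \right)} = - X$
$\left(W{\left(11,-7 \right)} + S{\left(\left(-4 + 0\right) - 4 \right)}\right)^{2} = \left(11 - \left(\left(-4 + 0\right) - 4\right)\right)^{2} = \left(11 - \left(-4 - 4\right)\right)^{2} = \left(11 - -8\right)^{2} = \left(11 + 8\right)^{2} = 19^{2} = 361$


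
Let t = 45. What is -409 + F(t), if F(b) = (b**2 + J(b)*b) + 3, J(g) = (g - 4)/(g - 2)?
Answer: 71462/43 ≈ 1661.9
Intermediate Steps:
J(g) = (-4 + g)/(-2 + g)
F(b) = 3 + b**2 + b*(-4 + b)/(-2 + b) (F(b) = (b**2 + ((-4 + b)/(-2 + b))*b) + 3 = (b**2 + b*(-4 + b)/(-2 + b)) + 3 = 3 + b**2 + b*(-4 + b)/(-2 + b))
-409 + F(t) = -409 + (-6 + 45**3 - 1*45 - 1*45**2)/(-2 + 45) = -409 + (-6 + 91125 - 45 - 1*2025)/43 = -409 + (-6 + 91125 - 45 - 2025)/43 = -409 + (1/43)*89049 = -409 + 89049/43 = 71462/43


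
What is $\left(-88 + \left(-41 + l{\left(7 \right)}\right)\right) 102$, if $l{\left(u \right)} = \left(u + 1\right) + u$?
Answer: $-11628$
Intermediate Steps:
$l{\left(u \right)} = 1 + 2 u$ ($l{\left(u \right)} = \left(1 + u\right) + u = 1 + 2 u$)
$\left(-88 + \left(-41 + l{\left(7 \right)}\right)\right) 102 = \left(-88 + \left(-41 + \left(1 + 2 \cdot 7\right)\right)\right) 102 = \left(-88 + \left(-41 + \left(1 + 14\right)\right)\right) 102 = \left(-88 + \left(-41 + 15\right)\right) 102 = \left(-88 - 26\right) 102 = \left(-114\right) 102 = -11628$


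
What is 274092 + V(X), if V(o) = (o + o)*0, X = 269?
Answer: 274092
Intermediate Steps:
V(o) = 0 (V(o) = (2*o)*0 = 0)
274092 + V(X) = 274092 + 0 = 274092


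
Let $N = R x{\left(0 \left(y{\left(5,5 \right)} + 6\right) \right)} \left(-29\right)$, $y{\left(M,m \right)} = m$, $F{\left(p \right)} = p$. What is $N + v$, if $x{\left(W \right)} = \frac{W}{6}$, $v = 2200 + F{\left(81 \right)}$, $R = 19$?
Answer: $2281$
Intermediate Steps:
$v = 2281$ ($v = 2200 + 81 = 2281$)
$x{\left(W \right)} = \frac{W}{6}$ ($x{\left(W \right)} = W \frac{1}{6} = \frac{W}{6}$)
$N = 0$ ($N = 19 \frac{0 \left(5 + 6\right)}{6} \left(-29\right) = 19 \frac{0 \cdot 11}{6} \left(-29\right) = 19 \cdot \frac{1}{6} \cdot 0 \left(-29\right) = 19 \cdot 0 \left(-29\right) = 0 \left(-29\right) = 0$)
$N + v = 0 + 2281 = 2281$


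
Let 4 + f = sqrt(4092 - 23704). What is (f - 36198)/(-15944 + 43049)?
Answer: -36202/27105 + 2*I*sqrt(4903)/27105 ≈ -1.3356 + 0.0051667*I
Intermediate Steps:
f = -4 + 2*I*sqrt(4903) (f = -4 + sqrt(4092 - 23704) = -4 + sqrt(-19612) = -4 + 2*I*sqrt(4903) ≈ -4.0 + 140.04*I)
(f - 36198)/(-15944 + 43049) = ((-4 + 2*I*sqrt(4903)) - 36198)/(-15944 + 43049) = (-36202 + 2*I*sqrt(4903))/27105 = (-36202 + 2*I*sqrt(4903))*(1/27105) = -36202/27105 + 2*I*sqrt(4903)/27105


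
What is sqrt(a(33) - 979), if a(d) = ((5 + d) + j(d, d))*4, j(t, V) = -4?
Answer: I*sqrt(843) ≈ 29.034*I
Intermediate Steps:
a(d) = 4 + 4*d (a(d) = ((5 + d) - 4)*4 = (1 + d)*4 = 4 + 4*d)
sqrt(a(33) - 979) = sqrt((4 + 4*33) - 979) = sqrt((4 + 132) - 979) = sqrt(136 - 979) = sqrt(-843) = I*sqrt(843)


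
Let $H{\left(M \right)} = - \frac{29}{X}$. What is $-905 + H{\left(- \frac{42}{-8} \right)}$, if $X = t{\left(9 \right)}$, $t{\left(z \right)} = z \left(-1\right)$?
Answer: $- \frac{8116}{9} \approx -901.78$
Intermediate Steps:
$t{\left(z \right)} = - z$
$X = -9$ ($X = \left(-1\right) 9 = -9$)
$H{\left(M \right)} = \frac{29}{9}$ ($H{\left(M \right)} = - \frac{29}{-9} = \left(-29\right) \left(- \frac{1}{9}\right) = \frac{29}{9}$)
$-905 + H{\left(- \frac{42}{-8} \right)} = -905 + \frac{29}{9} = - \frac{8116}{9}$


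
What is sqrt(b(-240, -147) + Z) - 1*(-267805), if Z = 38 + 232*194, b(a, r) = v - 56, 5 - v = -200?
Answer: 267805 + sqrt(45195) ≈ 2.6802e+5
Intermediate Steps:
v = 205 (v = 5 - 1*(-200) = 5 + 200 = 205)
b(a, r) = 149 (b(a, r) = 205 - 56 = 149)
Z = 45046 (Z = 38 + 45008 = 45046)
sqrt(b(-240, -147) + Z) - 1*(-267805) = sqrt(149 + 45046) - 1*(-267805) = sqrt(45195) + 267805 = 267805 + sqrt(45195)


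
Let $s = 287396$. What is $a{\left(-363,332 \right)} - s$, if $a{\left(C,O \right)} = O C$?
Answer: $-407912$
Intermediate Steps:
$a{\left(C,O \right)} = C O$
$a{\left(-363,332 \right)} - s = \left(-363\right) 332 - 287396 = -120516 - 287396 = -407912$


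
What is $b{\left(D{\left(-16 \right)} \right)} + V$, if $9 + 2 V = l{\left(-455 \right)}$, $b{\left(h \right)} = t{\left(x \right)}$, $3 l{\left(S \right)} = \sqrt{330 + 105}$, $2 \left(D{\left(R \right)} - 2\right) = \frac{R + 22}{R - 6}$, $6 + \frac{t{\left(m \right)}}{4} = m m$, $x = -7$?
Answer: $\frac{335}{2} + \frac{\sqrt{435}}{6} \approx 170.98$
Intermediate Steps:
$t{\left(m \right)} = -24 + 4 m^{2}$ ($t{\left(m \right)} = -24 + 4 m m = -24 + 4 m^{2}$)
$D{\left(R \right)} = 2 + \frac{22 + R}{2 \left(-6 + R\right)}$ ($D{\left(R \right)} = 2 + \frac{\left(R + 22\right) \frac{1}{R - 6}}{2} = 2 + \frac{\left(22 + R\right) \frac{1}{-6 + R}}{2} = 2 + \frac{\frac{1}{-6 + R} \left(22 + R\right)}{2} = 2 + \frac{22 + R}{2 \left(-6 + R\right)}$)
$l{\left(S \right)} = \frac{\sqrt{435}}{3}$ ($l{\left(S \right)} = \frac{\sqrt{330 + 105}}{3} = \frac{\sqrt{435}}{3}$)
$b{\left(h \right)} = 172$ ($b{\left(h \right)} = -24 + 4 \left(-7\right)^{2} = -24 + 4 \cdot 49 = -24 + 196 = 172$)
$V = - \frac{9}{2} + \frac{\sqrt{435}}{6}$ ($V = - \frac{9}{2} + \frac{\frac{1}{3} \sqrt{435}}{2} = - \frac{9}{2} + \frac{\sqrt{435}}{6} \approx -1.0239$)
$b{\left(D{\left(-16 \right)} \right)} + V = 172 - \left(\frac{9}{2} - \frac{\sqrt{435}}{6}\right) = \frac{335}{2} + \frac{\sqrt{435}}{6}$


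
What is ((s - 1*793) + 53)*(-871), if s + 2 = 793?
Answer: -44421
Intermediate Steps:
s = 791 (s = -2 + 793 = 791)
((s - 1*793) + 53)*(-871) = ((791 - 1*793) + 53)*(-871) = ((791 - 793) + 53)*(-871) = (-2 + 53)*(-871) = 51*(-871) = -44421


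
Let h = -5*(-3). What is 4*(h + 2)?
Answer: 68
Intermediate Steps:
h = 15
4*(h + 2) = 4*(15 + 2) = 4*17 = 68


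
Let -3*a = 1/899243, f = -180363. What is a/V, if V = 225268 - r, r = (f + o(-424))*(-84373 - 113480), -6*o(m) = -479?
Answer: 2/192452426432336277 ≈ 1.0392e-17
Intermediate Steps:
o(m) = 479/6 (o(m) = -⅙*(-479) = 479/6)
r = 71339130749/2 (r = (-180363 + 479/6)*(-84373 - 113480) = -1081699/6*(-197853) = 71339130749/2 ≈ 3.5670e+10)
a = -1/2697729 (a = -⅓/899243 = -⅓*1/899243 = -1/2697729 ≈ -3.7068e-7)
V = -71338680213/2 (V = 225268 - 1*71339130749/2 = 225268 - 71339130749/2 = -71338680213/2 ≈ -3.5669e+10)
a/V = -1/(2697729*(-71338680213/2)) = -1/2697729*(-2/71338680213) = 2/192452426432336277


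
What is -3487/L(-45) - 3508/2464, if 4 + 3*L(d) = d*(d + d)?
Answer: -713737/178024 ≈ -4.0092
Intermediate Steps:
L(d) = -4/3 + 2*d**2/3 (L(d) = -4/3 + (d*(d + d))/3 = -4/3 + (d*(2*d))/3 = -4/3 + (2*d**2)/3 = -4/3 + 2*d**2/3)
-3487/L(-45) - 3508/2464 = -3487/(-4/3 + (2/3)*(-45)**2) - 3508/2464 = -3487/(-4/3 + (2/3)*2025) - 3508*1/2464 = -3487/(-4/3 + 1350) - 877/616 = -3487/4046/3 - 877/616 = -3487*3/4046 - 877/616 = -10461/4046 - 877/616 = -713737/178024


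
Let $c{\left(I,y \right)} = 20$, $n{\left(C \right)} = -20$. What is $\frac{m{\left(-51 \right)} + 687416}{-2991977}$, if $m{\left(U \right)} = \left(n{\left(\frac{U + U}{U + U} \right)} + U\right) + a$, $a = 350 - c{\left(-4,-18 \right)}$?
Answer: $- \frac{687675}{2991977} \approx -0.22984$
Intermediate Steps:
$a = 330$ ($a = 350 - 20 = 330$)
$m{\left(U \right)} = 310 + U$ ($m{\left(U \right)} = \left(-20 + U\right) + 330 = 310 + U$)
$\frac{m{\left(-51 \right)} + 687416}{-2991977} = \frac{\left(310 - 51\right) + 687416}{-2991977} = \left(259 + 687416\right) \left(- \frac{1}{2991977}\right) = 687675 \left(- \frac{1}{2991977}\right) = - \frac{687675}{2991977}$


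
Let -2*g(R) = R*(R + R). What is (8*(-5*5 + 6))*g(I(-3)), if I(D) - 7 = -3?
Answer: 2432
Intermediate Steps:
I(D) = 4 (I(D) = 7 - 3 = 4)
g(R) = -R**2 (g(R) = -R*(R + R)/2 = -R*2*R/2 = -R**2)
(8*(-5*5 + 6))*g(I(-3)) = (8*(-5*5 + 6))*(-1*4**2) = (8*(-25 + 6))*(-1*16) = (8*(-19))*(-16) = -152*(-16) = 2432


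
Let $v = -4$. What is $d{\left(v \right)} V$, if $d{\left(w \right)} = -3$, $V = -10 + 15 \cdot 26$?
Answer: $-1140$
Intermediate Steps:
$V = 380$ ($V = -10 + 390 = 380$)
$d{\left(v \right)} V = \left(-3\right) 380 = -1140$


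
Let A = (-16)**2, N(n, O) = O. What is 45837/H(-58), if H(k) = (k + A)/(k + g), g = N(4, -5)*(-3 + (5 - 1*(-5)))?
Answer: -43059/2 ≈ -21530.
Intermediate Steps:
g = -35 (g = -5*(-3 + (5 - 1*(-5))) = -5*(-3 + (5 + 5)) = -5*(-3 + 10) = -5*7 = -35)
A = 256
H(k) = (256 + k)/(-35 + k) (H(k) = (k + 256)/(k - 35) = (256 + k)/(-35 + k))
45837/H(-58) = 45837/(((256 - 58)/(-35 - 58))) = 45837/((198/(-93))) = 45837/((-1/93*198)) = 45837/(-66/31) = 45837*(-31/66) = -43059/2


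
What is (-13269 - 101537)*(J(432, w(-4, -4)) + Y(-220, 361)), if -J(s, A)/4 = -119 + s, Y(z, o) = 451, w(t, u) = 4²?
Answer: 91959606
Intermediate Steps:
w(t, u) = 16
J(s, A) = 476 - 4*s (J(s, A) = -4*(-119 + s) = 476 - 4*s)
(-13269 - 101537)*(J(432, w(-4, -4)) + Y(-220, 361)) = (-13269 - 101537)*((476 - 4*432) + 451) = -114806*((476 - 1728) + 451) = -114806*(-1252 + 451) = -114806*(-801) = 91959606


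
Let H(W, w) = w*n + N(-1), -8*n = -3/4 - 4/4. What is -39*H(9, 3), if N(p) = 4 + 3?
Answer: -9555/32 ≈ -298.59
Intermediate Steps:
N(p) = 7
n = 7/32 (n = -(-3/4 - 4/4)/8 = -(-3*1/4 - 4*1/4)/8 = -(-3/4 - 1)/8 = -1/8*(-7/4) = 7/32 ≈ 0.21875)
H(W, w) = 7 + 7*w/32 (H(W, w) = w*(7/32) + 7 = 7*w/32 + 7 = 7 + 7*w/32)
-39*H(9, 3) = -39*(7 + (7/32)*3) = -39*(7 + 21/32) = -39*245/32 = -9555/32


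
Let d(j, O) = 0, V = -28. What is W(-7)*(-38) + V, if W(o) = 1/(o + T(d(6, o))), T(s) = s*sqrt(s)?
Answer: -158/7 ≈ -22.571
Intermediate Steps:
T(s) = s**(3/2)
W(o) = 1/o (W(o) = 1/(o + 0**(3/2)) = 1/(o + 0) = 1/o)
W(-7)*(-38) + V = -38/(-7) - 28 = -1/7*(-38) - 28 = 38/7 - 28 = -158/7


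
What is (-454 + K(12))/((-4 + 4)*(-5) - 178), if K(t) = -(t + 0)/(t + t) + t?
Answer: 885/356 ≈ 2.4860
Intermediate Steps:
K(t) = -1/2 + t (K(t) = -t/(2*t) + t = -t*1/(2*t) + t = -1*1/2 + t = -1/2 + t)
(-454 + K(12))/((-4 + 4)*(-5) - 178) = (-454 + (-1/2 + 12))/((-4 + 4)*(-5) - 178) = (-454 + 23/2)/(0*(-5) - 178) = -885/(2*(0 - 178)) = -885/2/(-178) = -885/2*(-1/178) = 885/356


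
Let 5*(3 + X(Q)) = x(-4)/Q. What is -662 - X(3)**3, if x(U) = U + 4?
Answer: -635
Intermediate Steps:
x(U) = 4 + U
X(Q) = -3 (X(Q) = -3 + ((4 - 4)/Q)/5 = -3 + (0/Q)/5 = -3 + (1/5)*0 = -3 + 0 = -3)
-662 - X(3)**3 = -662 - 1*(-3)**3 = -662 - 1*(-27) = -662 + 27 = -635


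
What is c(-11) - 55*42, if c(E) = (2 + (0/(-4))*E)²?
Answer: -2306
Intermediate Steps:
c(E) = 4 (c(E) = (2 + (0*(-¼))*E)² = (2 + 0*E)² = (2 + 0)² = 2² = 4)
c(-11) - 55*42 = 4 - 55*42 = 4 - 2310 = -2306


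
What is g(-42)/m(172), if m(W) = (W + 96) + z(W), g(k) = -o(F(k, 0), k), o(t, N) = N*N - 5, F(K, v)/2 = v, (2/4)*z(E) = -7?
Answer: -1759/254 ≈ -6.9252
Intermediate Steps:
z(E) = -14 (z(E) = 2*(-7) = -14)
F(K, v) = 2*v
o(t, N) = -5 + N**2 (o(t, N) = N**2 - 5 = -5 + N**2)
g(k) = 5 - k**2 (g(k) = -(-5 + k**2) = 5 - k**2)
m(W) = 82 + W (m(W) = (W + 96) - 14 = (96 + W) - 14 = 82 + W)
g(-42)/m(172) = (5 - 1*(-42)**2)/(82 + 172) = (5 - 1*1764)/254 = (5 - 1764)*(1/254) = -1759*1/254 = -1759/254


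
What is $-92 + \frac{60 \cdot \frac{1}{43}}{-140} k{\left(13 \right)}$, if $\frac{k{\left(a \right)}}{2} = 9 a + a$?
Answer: $- \frac{28472}{301} \approx -94.591$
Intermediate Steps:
$k{\left(a \right)} = 20 a$ ($k{\left(a \right)} = 2 \left(9 a + a\right) = 2 \cdot 10 a = 20 a$)
$-92 + \frac{60 \cdot \frac{1}{43}}{-140} k{\left(13 \right)} = -92 + \frac{60 \cdot \frac{1}{43}}{-140} \cdot 20 \cdot 13 = -92 + 60 \cdot \frac{1}{43} \left(- \frac{1}{140}\right) 260 = -92 + \frac{60}{43} \left(- \frac{1}{140}\right) 260 = -92 - \frac{780}{301} = - \frac{28472}{301}$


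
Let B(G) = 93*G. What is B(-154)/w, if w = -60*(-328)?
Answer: -2387/3280 ≈ -0.72774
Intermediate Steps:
w = 19680
B(-154)/w = (93*(-154))/19680 = -14322*1/19680 = -2387/3280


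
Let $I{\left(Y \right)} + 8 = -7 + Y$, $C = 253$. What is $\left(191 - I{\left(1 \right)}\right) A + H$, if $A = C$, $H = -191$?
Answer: $51674$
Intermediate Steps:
$A = 253$
$I{\left(Y \right)} = -15 + Y$ ($I{\left(Y \right)} = -8 + \left(-7 + Y\right) = -15 + Y$)
$\left(191 - I{\left(1 \right)}\right) A + H = \left(191 - \left(-15 + 1\right)\right) 253 - 191 = \left(191 - -14\right) 253 - 191 = \left(191 + 14\right) 253 - 191 = 205 \cdot 253 - 191 = 51865 - 191 = 51674$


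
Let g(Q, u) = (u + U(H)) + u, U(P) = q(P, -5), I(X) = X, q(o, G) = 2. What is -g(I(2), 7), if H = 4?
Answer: -16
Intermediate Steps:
U(P) = 2
g(Q, u) = 2 + 2*u (g(Q, u) = (u + 2) + u = (2 + u) + u = 2 + 2*u)
-g(I(2), 7) = -(2 + 2*7) = -(2 + 14) = -1*16 = -16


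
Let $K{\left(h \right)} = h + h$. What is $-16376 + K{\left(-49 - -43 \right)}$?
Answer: $-16388$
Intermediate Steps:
$K{\left(h \right)} = 2 h$
$-16376 + K{\left(-49 - -43 \right)} = -16376 + 2 \left(-49 - -43\right) = -16376 + 2 \left(-49 + 43\right) = -16376 + 2 \left(-6\right) = -16376 - 12 = -16388$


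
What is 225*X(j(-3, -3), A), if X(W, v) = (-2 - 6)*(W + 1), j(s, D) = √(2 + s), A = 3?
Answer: -1800 - 1800*I ≈ -1800.0 - 1800.0*I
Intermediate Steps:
X(W, v) = -8 - 8*W (X(W, v) = -8*(1 + W) = -8 - 8*W)
225*X(j(-3, -3), A) = 225*(-8 - 8*√(2 - 3)) = 225*(-8 - 8*I) = -1800 - 1800*I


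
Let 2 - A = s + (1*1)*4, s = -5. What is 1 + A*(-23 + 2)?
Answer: -62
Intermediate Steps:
A = 3 (A = 2 - (-5 + (1*1)*4) = 2 - (-5 + 1*4) = 2 - (-5 + 4) = 2 - 1*(-1) = 2 + 1 = 3)
1 + A*(-23 + 2) = 1 + 3*(-23 + 2) = 1 + 3*(-21) = 1 - 63 = -62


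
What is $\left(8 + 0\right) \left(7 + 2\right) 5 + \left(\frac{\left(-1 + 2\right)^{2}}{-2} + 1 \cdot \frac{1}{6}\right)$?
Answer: $\frac{1079}{3} \approx 359.67$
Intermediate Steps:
$\left(8 + 0\right) \left(7 + 2\right) 5 + \left(\frac{\left(-1 + 2\right)^{2}}{-2} + 1 \cdot \frac{1}{6}\right) = 8 \cdot 9 \cdot 5 + \left(1^{2} \left(- \frac{1}{2}\right) + 1 \cdot \frac{1}{6}\right) = 72 \cdot 5 + \left(1 \left(- \frac{1}{2}\right) + \frac{1}{6}\right) = 360 + \left(- \frac{1}{2} + \frac{1}{6}\right) = 360 - \frac{1}{3} = \frac{1079}{3}$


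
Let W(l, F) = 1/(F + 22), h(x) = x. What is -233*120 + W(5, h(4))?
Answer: -726959/26 ≈ -27960.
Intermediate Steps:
W(l, F) = 1/(22 + F)
-233*120 + W(5, h(4)) = -233*120 + 1/(22 + 4) = -27960 + 1/26 = -726959/26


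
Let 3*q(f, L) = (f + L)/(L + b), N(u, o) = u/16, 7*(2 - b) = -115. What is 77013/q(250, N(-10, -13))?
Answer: 76781961/4655 ≈ 16495.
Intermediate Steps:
b = 129/7 (b = 2 - 1/7*(-115) = 2 + 115/7 = 129/7 ≈ 18.429)
N(u, o) = u/16 (N(u, o) = u*(1/16) = u/16)
q(f, L) = (L + f)/(3*(129/7 + L)) (q(f, L) = ((f + L)/(L + 129/7))/3 = ((L + f)/(129/7 + L))/3 = (L + f)/(3*(129/7 + L)))
77013/q(250, N(-10, -13)) = 77013/((7*((1/16)*(-10) + 250)/(3*(129 + 7*((1/16)*(-10)))))) = 77013/((7*(-5/8 + 250)/(3*(129 + 7*(-5/8))))) = 77013/(((7/3)*(1995/8)/(129 - 35/8))) = 77013/(((7/3)*(1995/8)/(997/8))) = 77013/(((7/3)*(8/997)*(1995/8))) = 77013/(4655/997) = 77013*(997/4655) = 76781961/4655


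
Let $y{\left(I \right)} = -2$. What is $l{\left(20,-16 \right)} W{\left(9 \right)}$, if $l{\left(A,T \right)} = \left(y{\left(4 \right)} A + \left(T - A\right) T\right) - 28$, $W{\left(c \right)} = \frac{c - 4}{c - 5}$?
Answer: $635$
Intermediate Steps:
$W{\left(c \right)} = \frac{-4 + c}{-5 + c}$
$l{\left(A,T \right)} = -28 - 2 A + T \left(T - A\right)$ ($l{\left(A,T \right)} = \left(- 2 A + \left(T - A\right) T\right) - 28 = \left(- 2 A + T \left(T - A\right)\right) - 28 = -28 - 2 A + T \left(T - A\right)$)
$l{\left(20,-16 \right)} W{\left(9 \right)} = \left(-28 + \left(-16\right)^{2} - 40 - 20 \left(-16\right)\right) \frac{-4 + 9}{-5 + 9} = \left(-28 + 256 - 40 + 320\right) \frac{1}{4} \cdot 5 = 508 \cdot \frac{1}{4} \cdot 5 = 508 \cdot \frac{5}{4} = 635$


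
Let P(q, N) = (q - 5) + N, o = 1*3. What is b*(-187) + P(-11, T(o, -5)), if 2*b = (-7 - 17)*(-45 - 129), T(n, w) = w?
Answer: -390477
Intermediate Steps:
o = 3
P(q, N) = -5 + N + q (P(q, N) = (-5 + q) + N = -5 + N + q)
b = 2088 (b = ((-7 - 17)*(-45 - 129))/2 = (-24*(-174))/2 = (½)*4176 = 2088)
b*(-187) + P(-11, T(o, -5)) = 2088*(-187) + (-5 - 5 - 11) = -390456 - 21 = -390477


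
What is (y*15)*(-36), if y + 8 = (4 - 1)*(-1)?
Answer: 5940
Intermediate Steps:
y = -11 (y = -8 + (4 - 1)*(-1) = -8 + 3*(-1) = -8 - 3 = -11)
(y*15)*(-36) = -11*15*(-36) = -165*(-36) = 5940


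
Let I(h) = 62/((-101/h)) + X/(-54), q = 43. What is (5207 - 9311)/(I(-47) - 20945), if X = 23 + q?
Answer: 1865268/9506945 ≈ 0.19620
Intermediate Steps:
X = 66 (X = 23 + 43 = 66)
I(h) = -11/9 - 62*h/101 (I(h) = 62/((-101/h)) + 66/(-54) = 62*(-h/101) + 66*(-1/54) = -62*h/101 - 11/9 = -11/9 - 62*h/101)
(5207 - 9311)/(I(-47) - 20945) = (5207 - 9311)/((-11/9 - 62/101*(-47)) - 20945) = -4104/((-11/9 + 2914/101) - 20945) = -4104/(25115/909 - 20945) = -4104/(-19013890/909) = -4104*(-909/19013890) = 1865268/9506945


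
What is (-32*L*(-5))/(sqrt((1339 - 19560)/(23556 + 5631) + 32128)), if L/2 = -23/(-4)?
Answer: 1104*sqrt(3040966661745)/187540343 ≈ 10.266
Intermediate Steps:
L = 23/2 (L = 2*(-23/(-4)) = 2*(-23*(-1/4)) = 2*(23/4) = 23/2 ≈ 11.500)
(-32*L*(-5))/(sqrt((1339 - 19560)/(23556 + 5631) + 32128)) = (-32*23/2*(-5))/(sqrt((1339 - 19560)/(23556 + 5631) + 32128)) = (-368*(-5))/(sqrt(-18221/29187 + 32128)) = 1840/(sqrt(-18221*1/29187 + 32128)) = 1840/(sqrt(-18221/29187 + 32128)) = 1840/(sqrt(937701715/29187)) = 1840/((sqrt(3040966661745)/9729)) = 1840*(3*sqrt(3040966661745)/937701715) = 1104*sqrt(3040966661745)/187540343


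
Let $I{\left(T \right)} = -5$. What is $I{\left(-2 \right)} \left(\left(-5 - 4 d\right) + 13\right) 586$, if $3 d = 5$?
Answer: $- \frac{11720}{3} \approx -3906.7$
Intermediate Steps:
$d = \frac{5}{3}$ ($d = \frac{1}{3} \cdot 5 = \frac{5}{3} \approx 1.6667$)
$I{\left(-2 \right)} \left(\left(-5 - 4 d\right) + 13\right) 586 = - 5 \left(\left(-5 - \frac{20}{3}\right) + 13\right) 586 = - 5 \left(- \frac{35}{3} + 13\right) 586 = \left(-5\right) \frac{4}{3} \cdot 586 = \left(- \frac{20}{3}\right) 586 = - \frac{11720}{3}$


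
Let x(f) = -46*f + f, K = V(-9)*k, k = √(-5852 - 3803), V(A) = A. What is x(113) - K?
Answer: -5085 + 9*I*√9655 ≈ -5085.0 + 884.34*I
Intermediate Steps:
k = I*√9655 (k = √(-9655) = I*√9655 ≈ 98.26*I)
K = -9*I*√9655 ≈ -884.34*I
x(f) = -45*f
x(113) - K = -45*113 - (-9)*I*√9655 = -5085 + 9*I*√9655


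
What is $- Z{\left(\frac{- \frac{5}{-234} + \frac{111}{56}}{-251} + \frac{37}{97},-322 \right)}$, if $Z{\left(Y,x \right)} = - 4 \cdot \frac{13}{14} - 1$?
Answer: $\frac{33}{7} \approx 4.7143$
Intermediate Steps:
$Z{\left(Y,x \right)} = - \frac{33}{7}$ ($Z{\left(Y,x \right)} = - 4 \cdot 13 \cdot \frac{1}{14} - 1 = \left(-4\right) \frac{13}{14} - 1 = - \frac{26}{7} - 1 = - \frac{33}{7}$)
$- Z{\left(\frac{- \frac{5}{-234} + \frac{111}{56}}{-251} + \frac{37}{97},-322 \right)} = \left(-1\right) \left(- \frac{33}{7}\right) = \frac{33}{7}$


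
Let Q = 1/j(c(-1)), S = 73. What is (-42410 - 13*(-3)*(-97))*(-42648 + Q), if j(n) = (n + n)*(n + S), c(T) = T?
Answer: 283685671409/144 ≈ 1.9700e+9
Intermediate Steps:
j(n) = 2*n*(73 + n) (j(n) = (n + n)*(n + 73) = (2*n)*(73 + n) = 2*n*(73 + n))
Q = -1/144 (Q = 1/(2*(-1)*(73 - 1)) = 1/(2*(-1)*72) = 1/(-144) = -1/144 ≈ -0.0069444)
(-42410 - 13*(-3)*(-97))*(-42648 + Q) = (-42410 - 13*(-3)*(-97))*(-42648 - 1/144) = (-42410 + 39*(-97))*(-6141313/144) = (-42410 - 3783)*(-6141313/144) = -46193*(-6141313/144) = 283685671409/144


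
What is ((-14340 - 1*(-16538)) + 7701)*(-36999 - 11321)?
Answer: -478319680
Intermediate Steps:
((-14340 - 1*(-16538)) + 7701)*(-36999 - 11321) = ((-14340 + 16538) + 7701)*(-48320) = (2198 + 7701)*(-48320) = 9899*(-48320) = -478319680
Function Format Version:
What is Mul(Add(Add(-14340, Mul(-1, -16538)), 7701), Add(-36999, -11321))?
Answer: -478319680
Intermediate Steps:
Mul(Add(Add(-14340, Mul(-1, -16538)), 7701), Add(-36999, -11321)) = Mul(Add(Add(-14340, 16538), 7701), -48320) = Mul(Add(2198, 7701), -48320) = Mul(9899, -48320) = -478319680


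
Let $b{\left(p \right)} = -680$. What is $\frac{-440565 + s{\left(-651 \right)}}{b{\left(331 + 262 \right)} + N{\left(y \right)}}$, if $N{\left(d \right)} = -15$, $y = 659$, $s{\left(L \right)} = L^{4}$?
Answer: $- \frac{179606847036}{695} \approx -2.5843 \cdot 10^{8}$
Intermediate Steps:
$\frac{-440565 + s{\left(-651 \right)}}{b{\left(331 + 262 \right)} + N{\left(y \right)}} = \frac{-440565 + \left(-651\right)^{4}}{-680 - 15} = \frac{-440565 + 179607287601}{-695} = 179606847036 \left(- \frac{1}{695}\right) = - \frac{179606847036}{695}$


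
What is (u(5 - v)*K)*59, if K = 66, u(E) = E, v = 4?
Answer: 3894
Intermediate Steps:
(u(5 - v)*K)*59 = ((5 - 1*4)*66)*59 = ((5 - 4)*66)*59 = (1*66)*59 = 66*59 = 3894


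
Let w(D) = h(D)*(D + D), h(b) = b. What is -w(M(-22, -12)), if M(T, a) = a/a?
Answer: -2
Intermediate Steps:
M(T, a) = 1
w(D) = 2*D² (w(D) = D*(D + D) = D*(2*D) = 2*D²)
-w(M(-22, -12)) = -2*1² = -2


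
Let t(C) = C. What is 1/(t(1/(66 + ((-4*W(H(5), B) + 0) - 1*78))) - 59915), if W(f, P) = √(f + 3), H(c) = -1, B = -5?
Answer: -6710492/402059847161 - 4*√2/402059847161 ≈ -1.6690e-5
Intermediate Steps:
W(f, P) = √(3 + f)
1/(t(1/(66 + ((-4*W(H(5), B) + 0) - 1*78))) - 59915) = 1/(1/(66 + ((-4*√(3 - 1) + 0) - 1*78)) - 59915) = 1/(1/(66 + ((-4*√2 + 0) - 78)) - 59915) = 1/(1/(66 + (-4*√2 - 78)) - 59915) = 1/(1/(66 + (-78 - 4*√2)) - 59915) = 1/(1/(-12 - 4*√2) - 59915) = 1/(-59915 + 1/(-12 - 4*√2))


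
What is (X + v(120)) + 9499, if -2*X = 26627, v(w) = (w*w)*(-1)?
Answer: -36429/2 ≈ -18215.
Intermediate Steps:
v(w) = -w² (v(w) = w²*(-1) = -w²)
X = -26627/2 (X = -½*26627 = -26627/2 ≈ -13314.)
(X + v(120)) + 9499 = (-26627/2 - 1*120²) + 9499 = (-26627/2 - 1*14400) + 9499 = (-26627/2 - 14400) + 9499 = -55427/2 + 9499 = -36429/2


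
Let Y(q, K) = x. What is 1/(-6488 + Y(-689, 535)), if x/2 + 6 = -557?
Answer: -1/7614 ≈ -0.00013134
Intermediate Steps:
x = -1126 (x = -12 + 2*(-557) = -12 - 1114 = -1126)
Y(q, K) = -1126
1/(-6488 + Y(-689, 535)) = 1/(-6488 - 1126) = 1/(-7614) = -1/7614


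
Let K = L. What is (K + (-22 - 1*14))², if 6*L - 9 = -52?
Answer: 67081/36 ≈ 1863.4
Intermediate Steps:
L = -43/6 (L = 3/2 + (⅙)*(-52) = 3/2 - 26/3 = -43/6 ≈ -7.1667)
K = -43/6 ≈ -7.1667
(K + (-22 - 1*14))² = (-43/6 + (-22 - 1*14))² = (-43/6 + (-22 - 14))² = (-43/6 - 36)² = (-259/6)² = 67081/36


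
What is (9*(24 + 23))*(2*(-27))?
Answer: -22842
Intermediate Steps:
(9*(24 + 23))*(2*(-27)) = (9*47)*(-54) = 423*(-54) = -22842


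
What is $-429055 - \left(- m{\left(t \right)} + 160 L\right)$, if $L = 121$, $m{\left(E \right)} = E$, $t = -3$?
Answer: $-448418$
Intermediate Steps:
$-429055 - \left(- m{\left(t \right)} + 160 L\right) = -429055 - 19363 = -448418$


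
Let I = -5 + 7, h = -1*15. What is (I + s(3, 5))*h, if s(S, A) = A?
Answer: -105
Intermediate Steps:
h = -15
I = 2
(I + s(3, 5))*h = (2 + 5)*(-15) = 7*(-15) = -105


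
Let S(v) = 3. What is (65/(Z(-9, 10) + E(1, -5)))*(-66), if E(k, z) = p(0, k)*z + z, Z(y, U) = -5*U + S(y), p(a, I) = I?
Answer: 1430/19 ≈ 75.263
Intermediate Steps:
Z(y, U) = 3 - 5*U (Z(y, U) = -5*U + 3 = 3 - 5*U)
E(k, z) = z + k*z (E(k, z) = k*z + z = z + k*z)
(65/(Z(-9, 10) + E(1, -5)))*(-66) = (65/((3 - 5*10) - 5*(1 + 1)))*(-66) = (65/((3 - 50) - 5*2))*(-66) = (65/(-47 - 10))*(-66) = (65/(-57))*(-66) = -1/57*65*(-66) = -65/57*(-66) = 1430/19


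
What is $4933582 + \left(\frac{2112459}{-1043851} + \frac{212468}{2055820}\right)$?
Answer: $\frac{2646828418335623532}{536492440705} \approx 4.9336 \cdot 10^{6}$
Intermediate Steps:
$4933582 + \left(\frac{2112459}{-1043851} + \frac{212468}{2055820}\right) = 4933582 + \left(2112459 \left(- \frac{1}{1043851}\right) + 212468 \cdot \frac{1}{2055820}\right) = 4933582 + \left(- \frac{2112459}{1043851} + \frac{53117}{513955}\right) = 4933582 - \frac{1030262631778}{536492440705} = \frac{2646828418335623532}{536492440705}$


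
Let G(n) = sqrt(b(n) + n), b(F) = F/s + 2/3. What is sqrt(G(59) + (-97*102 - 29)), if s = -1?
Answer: sqrt(-89307 + 3*sqrt(6))/3 ≈ 99.61*I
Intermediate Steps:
b(F) = 2/3 - F (b(F) = F/(-1) + 2/3 = F*(-1) + 2*(1/3) = -F + 2/3 = 2/3 - F)
G(n) = sqrt(6)/3 (G(n) = sqrt((2/3 - n) + n) = sqrt(2/3) = sqrt(6)/3)
sqrt(G(59) + (-97*102 - 29)) = sqrt(sqrt(6)/3 + (-97*102 - 29)) = sqrt(sqrt(6)/3 + (-9894 - 29)) = sqrt(sqrt(6)/3 - 9923) = sqrt(-9923 + sqrt(6)/3)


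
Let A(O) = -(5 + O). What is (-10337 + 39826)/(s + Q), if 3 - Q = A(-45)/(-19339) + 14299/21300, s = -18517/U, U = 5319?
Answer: -21536860643037900/840279852053 ≈ -25631.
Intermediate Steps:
A(O) = -5 - O
s = -18517/5319 ≈ -3.4813
Q = 960085739/411920700 (Q = 3 - ((-5 - 1*(-45))/(-19339) + 14299/21300) = 3 - ((-5 + 45)*(-1/19339) + 14299*(1/21300)) = 3 - (40*(-1/19339) + 14299/21300) = 3 - (-40/19339 + 14299/21300) = 3 - 1*275676361/411920700 = 3 - 275676361/411920700 = 960085739/411920700 ≈ 2.3308)
(-10337 + 39826)/(s + Q) = (-10337 + 39826)/(-18517/5319 + 960085739/411920700) = 29489/(-840279852053/730335401100) = 29489*(-730335401100/840279852053) = -21536860643037900/840279852053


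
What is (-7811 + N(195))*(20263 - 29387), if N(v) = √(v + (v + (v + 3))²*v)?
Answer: 71267564 - 45620*√1204710 ≈ 2.1195e+7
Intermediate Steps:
N(v) = √(v + v*(3 + 2*v)²) (N(v) = √(v + (v + (3 + v))²*v) = √(v + (3 + 2*v)²*v) = √(v + v*(3 + 2*v)²))
(-7811 + N(195))*(20263 - 29387) = (-7811 + √(195*(1 + (3 + 2*195)²)))*(20263 - 29387) = (-7811 + √(195*(1 + (3 + 390)²)))*(-9124) = (-7811 + √(195*(1 + 393²)))*(-9124) = (-7811 + √(195*(1 + 154449)))*(-9124) = (-7811 + √(195*154450))*(-9124) = (-7811 + √30117750)*(-9124) = (-7811 + 5*√1204710)*(-9124) = 71267564 - 45620*√1204710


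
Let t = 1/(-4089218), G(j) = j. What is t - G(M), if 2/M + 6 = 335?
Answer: -1168395/192193246 ≈ -0.0060793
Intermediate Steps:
M = 2/329 (M = 2/(-6 + 335) = 2/329 ≈ 0.0060790)
t = -1/4089218 ≈ -2.4455e-7
t - G(M) = -1/4089218 - 1*2/329 = -1/4089218 - 2/329 = -1168395/192193246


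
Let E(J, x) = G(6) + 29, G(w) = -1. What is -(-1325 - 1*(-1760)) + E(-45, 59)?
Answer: -407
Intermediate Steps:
E(J, x) = 28 (E(J, x) = -1 + 29 = 28)
-(-1325 - 1*(-1760)) + E(-45, 59) = -(-1325 - 1*(-1760)) + 28 = -(-1325 + 1760) + 28 = -1*435 + 28 = -435 + 28 = -407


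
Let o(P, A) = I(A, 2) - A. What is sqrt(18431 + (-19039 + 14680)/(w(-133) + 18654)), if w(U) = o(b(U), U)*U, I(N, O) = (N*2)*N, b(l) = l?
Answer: sqrt(45320854778436138)/1568103 ≈ 135.76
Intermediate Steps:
I(N, O) = 2*N**2 (I(N, O) = (2*N)*N = 2*N**2)
o(P, A) = -A + 2*A**2 (o(P, A) = 2*A**2 - A = -A + 2*A**2)
w(U) = U**2*(-1 + 2*U) (w(U) = (U*(-1 + 2*U))*U = U**2*(-1 + 2*U))
sqrt(18431 + (-19039 + 14680)/(w(-133) + 18654)) = sqrt(18431 + (-19039 + 14680)/((-133)**2*(-1 + 2*(-133)) + 18654)) = sqrt(18431 - 4359/(17689*(-1 - 266) + 18654)) = sqrt(18431 - 4359/(17689*(-267) + 18654)) = sqrt(18431 - 4359/(-4722963 + 18654)) = sqrt(18431 - 4359/(-4704309)) = sqrt(18431 - 4359*(-1/4704309)) = sqrt(18431 + 1453/1568103) = sqrt(28901707846/1568103) = sqrt(45320854778436138)/1568103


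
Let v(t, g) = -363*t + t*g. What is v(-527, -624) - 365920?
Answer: 154229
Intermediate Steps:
v(t, g) = -363*t + g*t
v(-527, -624) - 365920 = -527*(-363 - 624) - 365920 = -527*(-987) - 365920 = 520149 - 365920 = 154229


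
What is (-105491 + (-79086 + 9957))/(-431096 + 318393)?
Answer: 174620/112703 ≈ 1.5494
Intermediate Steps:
(-105491 + (-79086 + 9957))/(-431096 + 318393) = (-105491 - 69129)/(-112703) = -174620*(-1/112703) = 174620/112703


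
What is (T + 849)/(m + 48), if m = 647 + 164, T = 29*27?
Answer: 1632/859 ≈ 1.8999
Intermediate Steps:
T = 783
m = 811
(T + 849)/(m + 48) = (783 + 849)/(811 + 48) = 1632/859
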